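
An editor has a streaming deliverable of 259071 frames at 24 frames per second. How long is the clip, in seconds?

Running time = 259071 / (24) = 10794.625 s.

10794.625 seconds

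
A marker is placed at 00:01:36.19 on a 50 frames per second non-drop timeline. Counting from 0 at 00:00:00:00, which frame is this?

Total seconds to the label: (0 × 3600 + 1 × 60 + 36) = 96.
Frame index = 96 × 50 + 19 = 4819.

4819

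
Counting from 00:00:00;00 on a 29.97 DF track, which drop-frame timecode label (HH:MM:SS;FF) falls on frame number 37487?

Ten DF minutes hold 17982 frames, so frame 37487 lies in block 2 (frames 35964–53945) with 1523 frames into that block.
The block's first minute is 1800 frames and the rest 1798 each; 1523 frames reaches minute 0, so 2 × 18 + 0 × 2 = 36 labels have been skipped so far.
Adding those back, label number 37487 + 36 = 37523 at 30 labels/s is 1250 s + 23 f = 0 h 20 min 50 s frame 23, i.e. 00:20:50;23.

00:20:50;23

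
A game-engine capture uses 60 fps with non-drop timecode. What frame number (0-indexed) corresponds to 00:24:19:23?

frame 87563

Total seconds to the label: (0 × 3600 + 24 × 60 + 19) = 1459.
Frame index = 1459 × 60 + 23 = 87563.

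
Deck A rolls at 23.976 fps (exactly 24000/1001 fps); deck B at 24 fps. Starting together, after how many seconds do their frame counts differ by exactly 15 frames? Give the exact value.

625.625 seconds

The gap grows by |24 − 24000/1001| = 24/1001 frames per second.
Time for a 15-frame gap: 15 ÷ (24/1001) = 625.625 s.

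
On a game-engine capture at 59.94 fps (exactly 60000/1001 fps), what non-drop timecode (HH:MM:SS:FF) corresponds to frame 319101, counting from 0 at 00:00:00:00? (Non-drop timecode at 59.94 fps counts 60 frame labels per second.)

01:28:38:21

319101 ÷ 60 = 5318 full seconds, remainder 21 frames.
5318 s = 1 h 28 min 38 s.
Timecode: 01:28:38:21.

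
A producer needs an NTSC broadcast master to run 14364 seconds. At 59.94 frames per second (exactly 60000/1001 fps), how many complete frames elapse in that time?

860979 frames

Frames = 14364 × 60000/1001 = 123120000/143 ≈ 860979.0210.
Complete frames: 860979.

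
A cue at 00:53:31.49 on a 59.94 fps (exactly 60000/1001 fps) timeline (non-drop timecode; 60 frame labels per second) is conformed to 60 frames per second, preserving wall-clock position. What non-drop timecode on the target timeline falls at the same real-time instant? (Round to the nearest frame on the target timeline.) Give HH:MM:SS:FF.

00:53:35:02

Source frame index: (0×3600 + 53×60 + 31) × 60 + 49 = 192709.
Real time: 192709 / (60000/1001) = 192901709/60000 s.
Target frame: (192901709/60000) × (60) = 192901709/1000 ≈ 192901.709 → 192902.
At 60 labels/s: frame 192902 → 00:53:35:02.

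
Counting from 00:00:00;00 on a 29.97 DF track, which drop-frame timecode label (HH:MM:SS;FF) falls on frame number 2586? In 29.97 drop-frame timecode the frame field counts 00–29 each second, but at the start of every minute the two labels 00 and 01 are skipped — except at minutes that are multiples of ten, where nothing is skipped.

00:01:26;08

Ten DF minutes hold 17982 frames, so frame 2586 lies in block 0 (frames 0–17981) with 2586 frames into that block.
The block's first minute is 1800 frames and the rest 1798 each; 2586 frames reaches minute 1, so 0 × 18 + 1 × 2 = 2 labels have been skipped so far.
Adding those back, label number 2586 + 2 = 2588 at 30 labels/s is 86 s + 8 f = 0 h 1 min 26 s frame 8, i.e. 00:01:26;08.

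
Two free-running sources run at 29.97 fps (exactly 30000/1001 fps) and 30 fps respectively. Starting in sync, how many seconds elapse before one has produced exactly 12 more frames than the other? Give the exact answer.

400.4 seconds

The gap grows by |30 − 30000/1001| = 30/1001 frames per second.
Time for a 12-frame gap: 12 ÷ (30/1001) = 400.4 s.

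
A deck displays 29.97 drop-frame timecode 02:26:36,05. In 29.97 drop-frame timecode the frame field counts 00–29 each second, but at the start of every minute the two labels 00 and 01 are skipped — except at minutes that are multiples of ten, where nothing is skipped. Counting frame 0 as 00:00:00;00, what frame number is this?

As if non-drop at 30 labels/s: (2 × 3600 + 26 × 60 + 36) × 30 + 5 = 263885.
Minute boundaries passed: 146; those not divisible by 10: 146 − 14 = 132; dropped labels = 2 × 132 = 264.
Actual frame index = 263885 − 264 = 263621.

263621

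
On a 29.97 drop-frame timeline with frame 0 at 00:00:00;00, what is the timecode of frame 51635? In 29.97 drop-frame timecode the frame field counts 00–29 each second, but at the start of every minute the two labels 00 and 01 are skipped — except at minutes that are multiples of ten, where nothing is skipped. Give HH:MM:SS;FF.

00:28:42;27

Each 10-minute DF block holds 10 × 60 × 30 − 9 × 2 = 17982 frames. 51635 ÷ 17982 → 2 full blocks, remainder 15671.
Within the partial block the first minute is 1800 frames and each further minute 1798, so 8 further minute boundaries passed. Total skipped labels = 18 × 2 + 2 × 8 = 52.
Non-drop label index = 51635 + 52 = 51687; at 30 labels/s that is 00:28:42:27, i.e. DF 00:28:42;27.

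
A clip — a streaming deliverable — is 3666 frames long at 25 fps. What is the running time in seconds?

146.64 seconds

Running time = 3666 / (25) = 146.64 s.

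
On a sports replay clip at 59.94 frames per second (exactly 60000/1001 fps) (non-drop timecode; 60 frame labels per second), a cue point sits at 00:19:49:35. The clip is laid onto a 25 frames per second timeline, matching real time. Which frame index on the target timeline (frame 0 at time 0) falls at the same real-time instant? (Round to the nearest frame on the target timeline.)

frame 29769

Source frame index: (0×3600 + 19×60 + 49) × 60 + 35 = 71375.
Real time: 71375 / (60000/1001) = 571571/480 s.
Target frame: (571571/480) × (25) = 2857855/96 ≈ 29769.323 → 29769.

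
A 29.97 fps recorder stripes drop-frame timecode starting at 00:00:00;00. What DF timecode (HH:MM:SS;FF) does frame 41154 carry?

Ten DF minutes hold 17982 frames, so frame 41154 lies in block 2 (frames 35964–53945) with 5190 frames into that block.
The block's first minute is 1800 frames and the rest 1798 each; 5190 frames reaches minute 2, so 2 × 18 + 2 × 2 = 40 labels have been skipped so far.
Adding those back, label number 41154 + 40 = 41194 at 30 labels/s is 1373 s + 4 f = 0 h 22 min 53 s frame 4, i.e. 00:22:53;04.

00:22:53;04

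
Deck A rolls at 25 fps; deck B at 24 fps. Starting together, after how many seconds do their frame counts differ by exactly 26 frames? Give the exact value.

26 seconds

The gap grows by |24 − 25| = 1 frame per second.
Time for a 26-frame gap: 26 ÷ (1) = 26 s.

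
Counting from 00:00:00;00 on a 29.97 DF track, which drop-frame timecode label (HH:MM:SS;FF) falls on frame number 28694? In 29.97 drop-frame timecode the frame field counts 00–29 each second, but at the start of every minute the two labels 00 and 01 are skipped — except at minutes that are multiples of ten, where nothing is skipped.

00:15:57;12

Each 10-minute DF block holds 10 × 60 × 30 − 9 × 2 = 17982 frames. 28694 ÷ 17982 → 1 full block, remainder 10712.
Within the partial block the first minute is 1800 frames and each further minute 1798, so 5 further minute boundaries passed. Total skipped labels = 18 × 1 + 2 × 5 = 28.
Non-drop label index = 28694 + 28 = 28722; at 30 labels/s that is 00:15:57:12, i.e. DF 00:15:57;12.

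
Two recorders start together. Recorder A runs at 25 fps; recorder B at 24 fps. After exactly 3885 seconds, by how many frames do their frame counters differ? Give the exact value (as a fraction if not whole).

3885 frames

A emits 25 × 3885 = 97125 frames; B emits 24 × 3885 = 93240.
Difference = 3885 frames; B is behind A.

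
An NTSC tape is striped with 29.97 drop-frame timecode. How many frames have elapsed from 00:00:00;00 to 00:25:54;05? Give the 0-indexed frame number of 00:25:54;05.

Complete 10-minute blocks: 2, each 17982 frames → 35964.
Remaining 5 whole minutes in the current block: 1800 + 4 × 1798 = 8992 frames.
Within the current minute: 54 × 30 + 5 − 2 = 1623 (labels ;00/;01 skipped at this minute). Total = 35964 + 8992 + 1623 = 46579.

46579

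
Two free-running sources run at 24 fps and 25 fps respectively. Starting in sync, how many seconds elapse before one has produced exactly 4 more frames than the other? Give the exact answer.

4 seconds

The gap grows by |25 − 24| = 1 frame per second.
Time for a 4-frame gap: 4 ÷ (1) = 4 s.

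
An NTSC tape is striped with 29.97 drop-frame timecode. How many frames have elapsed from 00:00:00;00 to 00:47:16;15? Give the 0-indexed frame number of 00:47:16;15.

Complete 10-minute blocks: 4, each 17982 frames → 71928.
Remaining 7 whole minutes in the current block: 1800 + 6 × 1798 = 12588 frames.
Within the current minute: 16 × 30 + 15 − 2 = 493 (labels ;00/;01 skipped at this minute). Total = 71928 + 12588 + 493 = 85009.

85009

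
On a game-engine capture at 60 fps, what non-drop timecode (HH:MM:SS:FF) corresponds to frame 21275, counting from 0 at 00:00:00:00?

21275 ÷ 60 = 354 full seconds, remainder 35 frames.
354 s = 0 h 5 min 54 s.
Timecode: 00:05:54:35.

00:05:54:35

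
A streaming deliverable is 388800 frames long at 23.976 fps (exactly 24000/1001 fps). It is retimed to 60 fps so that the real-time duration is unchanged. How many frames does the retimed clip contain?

972972 frames

Target frames = source frames × (target rate / source rate) = 388800 × (60)/(24000/1001) = 388800 × 1001/400 = 972972.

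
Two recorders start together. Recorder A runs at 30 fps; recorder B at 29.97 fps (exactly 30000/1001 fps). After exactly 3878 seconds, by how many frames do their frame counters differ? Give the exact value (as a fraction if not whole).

A emits 30 × 3878 = 116340 frames; B emits 30000/1001 × 3878 = 16620000/143.
Difference = 16620/143 frames (≈ 116.2238); B is behind A.

16620/143 frames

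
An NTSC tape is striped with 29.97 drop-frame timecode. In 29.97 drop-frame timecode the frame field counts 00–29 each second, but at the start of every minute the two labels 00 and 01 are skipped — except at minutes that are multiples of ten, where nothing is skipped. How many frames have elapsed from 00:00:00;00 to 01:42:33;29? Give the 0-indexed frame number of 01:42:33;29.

184435

As if non-drop at 30 labels/s: (1 × 3600 + 42 × 60 + 33) × 30 + 29 = 184619.
Minute boundaries passed: 102; those not divisible by 10: 102 − 10 = 92; dropped labels = 2 × 92 = 184.
Actual frame index = 184619 − 184 = 184435.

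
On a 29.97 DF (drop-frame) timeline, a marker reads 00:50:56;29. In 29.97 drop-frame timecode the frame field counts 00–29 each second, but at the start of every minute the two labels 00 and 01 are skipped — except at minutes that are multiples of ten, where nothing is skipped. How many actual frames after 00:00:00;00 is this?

As if non-drop at 30 labels/s: (0 × 3600 + 50 × 60 + 56) × 30 + 29 = 91709.
Minute boundaries passed: 50; those not divisible by 10: 50 − 5 = 45; dropped labels = 2 × 45 = 90.
Actual frame index = 91709 − 90 = 91619.

91619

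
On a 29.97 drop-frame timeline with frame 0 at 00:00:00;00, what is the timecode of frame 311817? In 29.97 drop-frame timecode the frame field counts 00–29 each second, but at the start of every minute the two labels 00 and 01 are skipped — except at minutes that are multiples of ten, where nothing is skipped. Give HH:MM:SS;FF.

02:53:24;09

Ten DF minutes hold 17982 frames, so frame 311817 lies in block 17 (frames 305694–323675) with 6123 frames into that block.
The block's first minute is 1800 frames and the rest 1798 each; 6123 frames reaches minute 3, so 17 × 18 + 3 × 2 = 312 labels have been skipped so far.
Adding those back, label number 311817 + 312 = 312129 at 30 labels/s is 10404 s + 9 f = 2 h 53 min 24 s frame 9, i.e. 02:53:24;09.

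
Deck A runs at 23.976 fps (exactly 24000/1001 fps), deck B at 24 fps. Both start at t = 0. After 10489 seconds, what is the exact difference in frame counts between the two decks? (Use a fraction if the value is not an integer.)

A emits 24000/1001 × 10489 = 251736000/1001 frames; B emits 24 × 10489 = 251736.
Difference = 251736/1001 frames (≈ 251.4845); B is ahead of A.

251736/1001 frames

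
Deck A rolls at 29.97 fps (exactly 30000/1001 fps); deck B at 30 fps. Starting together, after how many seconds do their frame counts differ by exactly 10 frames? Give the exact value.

1001/3 seconds

The gap grows by |30 − 30000/1001| = 30/1001 frames per second.
Time for a 10-frame gap: 10 ÷ (30/1001) = 1001/3 s.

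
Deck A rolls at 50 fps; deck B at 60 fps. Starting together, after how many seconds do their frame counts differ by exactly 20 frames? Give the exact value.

The gap grows by |60 − 50| = 10 frames per second.
Time for a 20-frame gap: 20 ÷ (10) = 2 s.

2 seconds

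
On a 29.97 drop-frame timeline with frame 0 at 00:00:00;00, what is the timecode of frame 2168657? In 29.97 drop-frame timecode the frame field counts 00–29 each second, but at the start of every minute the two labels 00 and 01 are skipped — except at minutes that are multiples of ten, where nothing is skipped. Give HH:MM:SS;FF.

20:06:00;29

Each 10-minute DF block holds 10 × 60 × 30 − 9 × 2 = 17982 frames. 2168657 ÷ 17982 → 120 full blocks, remainder 10817.
Within the partial block the first minute is 1800 frames and each further minute 1798, so 6 further minute boundaries passed. Total skipped labels = 18 × 120 + 2 × 6 = 2172.
Non-drop label index = 2168657 + 2172 = 2170829; at 30 labels/s that is 20:06:00:29, i.e. DF 20:06:00;29.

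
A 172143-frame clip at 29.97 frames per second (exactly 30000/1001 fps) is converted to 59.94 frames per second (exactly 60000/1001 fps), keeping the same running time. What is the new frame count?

Target frames = source frames × (target rate / source rate) = 172143 × (60000/1001)/(30000/1001) = 172143 × 2 = 344286.

344286 frames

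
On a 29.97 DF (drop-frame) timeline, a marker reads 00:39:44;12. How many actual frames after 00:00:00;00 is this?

71460

Complete 10-minute blocks: 3, each 17982 frames → 53946.
Remaining 9 whole minutes in the current block: 1800 + 8 × 1798 = 16184 frames.
Within the current minute: 44 × 30 + 12 − 2 = 1330 (labels ;00/;01 skipped at this minute). Total = 53946 + 16184 + 1330 = 71460.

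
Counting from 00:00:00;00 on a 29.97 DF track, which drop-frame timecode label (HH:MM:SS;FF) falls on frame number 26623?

00:14:48;09

Each 10-minute DF block holds 10 × 60 × 30 − 9 × 2 = 17982 frames. 26623 ÷ 17982 → 1 full block, remainder 8641.
Within the partial block the first minute is 1800 frames and each further minute 1798, so 4 further minute boundaries passed. Total skipped labels = 18 × 1 + 2 × 4 = 26.
Non-drop label index = 26623 + 26 = 26649; at 30 labels/s that is 00:14:48:09, i.e. DF 00:14:48;09.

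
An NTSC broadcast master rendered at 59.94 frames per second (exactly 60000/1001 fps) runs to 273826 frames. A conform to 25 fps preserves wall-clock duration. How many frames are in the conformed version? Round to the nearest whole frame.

Frames at target rate = 273826 × (25) / (60000/1001) = 137049913/1200 ≈ 114208.261.
Nearest whole frame: 114208.

114208 frames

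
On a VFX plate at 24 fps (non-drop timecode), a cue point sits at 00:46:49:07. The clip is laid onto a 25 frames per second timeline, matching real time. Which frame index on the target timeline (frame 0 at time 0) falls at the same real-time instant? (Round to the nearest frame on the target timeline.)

frame 70232

Source frame index: (0×3600 + 46×60 + 49) × 24 + 7 = 67423.
Real time: 67423 / (24) = 67423/24 s.
Target frame: (67423/24) × (25) = 1685575/24 ≈ 70232.292 → 70232.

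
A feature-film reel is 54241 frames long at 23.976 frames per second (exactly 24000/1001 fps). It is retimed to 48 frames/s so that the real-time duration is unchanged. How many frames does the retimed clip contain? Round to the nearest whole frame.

Frames at target rate = 54241 × (48) / (24000/1001) = 54295241/500 ≈ 108590.482.
Nearest whole frame: 108590.

108590 frames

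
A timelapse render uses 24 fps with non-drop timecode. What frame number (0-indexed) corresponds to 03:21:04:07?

289543

Total seconds to the label: (3 × 3600 + 21 × 60 + 4) = 12064.
Frame index = 12064 × 24 + 7 = 289543.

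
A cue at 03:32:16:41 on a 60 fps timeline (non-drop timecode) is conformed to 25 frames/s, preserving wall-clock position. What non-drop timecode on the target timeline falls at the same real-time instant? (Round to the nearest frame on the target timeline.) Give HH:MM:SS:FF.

03:32:16:17

Source frame index: (3×3600 + 32×60 + 16) × 60 + 41 = 764201.
Real time: 764201 / (60) = 764201/60 s.
Target frame: (764201/60) × (25) = 3821005/12 ≈ 318417.083 → 318417.
At 25 labels/s: frame 318417 → 03:32:16:17.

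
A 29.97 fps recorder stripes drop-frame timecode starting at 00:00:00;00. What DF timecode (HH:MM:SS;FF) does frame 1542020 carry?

14:17:32;04

Each 10-minute DF block holds 10 × 60 × 30 − 9 × 2 = 17982 frames. 1542020 ÷ 17982 → 85 full blocks, remainder 13550.
Within the partial block the first minute is 1800 frames and each further minute 1798, so 7 further minute boundaries passed. Total skipped labels = 18 × 85 + 2 × 7 = 1544.
Non-drop label index = 1542020 + 1544 = 1543564; at 30 labels/s that is 14:17:32:04, i.e. DF 14:17:32;04.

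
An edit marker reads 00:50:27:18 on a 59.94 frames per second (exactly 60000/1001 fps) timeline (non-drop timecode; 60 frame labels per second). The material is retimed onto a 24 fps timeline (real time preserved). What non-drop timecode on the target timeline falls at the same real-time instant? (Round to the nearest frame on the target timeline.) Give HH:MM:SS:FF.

00:50:30:08

Source frame index: (0×3600 + 50×60 + 27) × 60 + 18 = 181638.
Real time: 181638 / (60000/1001) = 30303273/10000 s.
Target frame: (30303273/10000) × (24) = 90909819/1250 ≈ 72727.855 → 72728.
At 24 labels/s: frame 72728 → 00:50:30:08.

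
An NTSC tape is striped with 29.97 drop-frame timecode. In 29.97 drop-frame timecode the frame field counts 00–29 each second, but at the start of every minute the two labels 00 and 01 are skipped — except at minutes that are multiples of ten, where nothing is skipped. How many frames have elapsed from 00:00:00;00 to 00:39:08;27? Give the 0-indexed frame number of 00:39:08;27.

Complete 10-minute blocks: 3, each 17982 frames → 53946.
Remaining 9 whole minutes in the current block: 1800 + 8 × 1798 = 16184 frames.
Within the current minute: 8 × 30 + 27 − 2 = 265 (labels ;00/;01 skipped at this minute). Total = 53946 + 16184 + 265 = 70395.

70395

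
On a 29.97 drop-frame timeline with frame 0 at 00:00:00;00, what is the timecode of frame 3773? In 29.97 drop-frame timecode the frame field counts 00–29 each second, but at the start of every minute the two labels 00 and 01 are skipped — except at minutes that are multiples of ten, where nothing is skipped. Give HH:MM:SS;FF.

Each 10-minute DF block holds 10 × 60 × 30 − 9 × 2 = 17982 frames. 3773 ÷ 17982 → 0 full blocks, remainder 3773.
Within the partial block the first minute is 1800 frames and each further minute 1798, so 2 further minute boundaries passed. Total skipped labels = 18 × 0 + 2 × 2 = 4.
Non-drop label index = 3773 + 4 = 3777; at 30 labels/s that is 00:02:05:27, i.e. DF 00:02:05;27.

00:02:05;27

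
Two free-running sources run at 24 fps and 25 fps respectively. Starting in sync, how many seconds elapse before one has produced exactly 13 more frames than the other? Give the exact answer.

The gap grows by |25 − 24| = 1 frame per second.
Time for a 13-frame gap: 13 ÷ (1) = 13 s.

13 seconds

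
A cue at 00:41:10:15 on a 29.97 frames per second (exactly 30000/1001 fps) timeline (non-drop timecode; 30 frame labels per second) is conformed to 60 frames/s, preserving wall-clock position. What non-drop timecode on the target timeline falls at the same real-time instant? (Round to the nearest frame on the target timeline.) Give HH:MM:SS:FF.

00:41:12:58

Source frame index: (0×3600 + 41×60 + 10) × 30 + 15 = 74115.
Real time: 74115 / (30000/1001) = 4945941/2000 s.
Target frame: (4945941/2000) × (60) = 14837823/100 ≈ 148378.230 → 148378.
At 60 labels/s: frame 148378 → 00:41:12:58.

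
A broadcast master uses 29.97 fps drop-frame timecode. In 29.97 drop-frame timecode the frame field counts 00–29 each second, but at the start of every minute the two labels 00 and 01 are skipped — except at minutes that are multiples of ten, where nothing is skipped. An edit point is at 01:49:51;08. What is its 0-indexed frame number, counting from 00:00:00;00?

Complete 10-minute blocks: 10, each 17982 frames → 179820.
Remaining 9 whole minutes in the current block: 1800 + 8 × 1798 = 16184 frames.
Within the current minute: 51 × 30 + 8 − 2 = 1536 (labels ;00/;01 skipped at this minute). Total = 179820 + 16184 + 1536 = 197540.

197540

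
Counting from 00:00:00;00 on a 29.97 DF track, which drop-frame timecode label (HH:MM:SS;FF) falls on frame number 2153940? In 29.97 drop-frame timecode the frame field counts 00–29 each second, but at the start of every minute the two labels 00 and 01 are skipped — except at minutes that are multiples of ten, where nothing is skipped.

19:57:49;26

Ten DF minutes hold 17982 frames, so frame 2153940 lies in block 119 (frames 2139858–2157839) with 14082 frames into that block.
The block's first minute is 1800 frames and the rest 1798 each; 14082 frames reaches minute 7, so 119 × 18 + 7 × 2 = 2156 labels have been skipped so far.
Adding those back, label number 2153940 + 2156 = 2156096 at 30 labels/s is 71869 s + 26 f = 19 h 57 min 49 s frame 26, i.e. 19:57:49;26.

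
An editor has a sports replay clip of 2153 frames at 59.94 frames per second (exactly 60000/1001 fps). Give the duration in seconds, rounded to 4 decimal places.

35.9192 seconds

Running time = 2153 × 1001/60000 = 2155153/60000 s ≈ 35.9192 s.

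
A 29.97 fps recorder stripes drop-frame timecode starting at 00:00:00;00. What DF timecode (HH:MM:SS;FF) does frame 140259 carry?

01:17:59;29

Ten DF minutes hold 17982 frames, so frame 140259 lies in block 7 (frames 125874–143855) with 14385 frames into that block.
The block's first minute is 1800 frames and the rest 1798 each; 14385 frames reaches minute 7, so 7 × 18 + 7 × 2 = 140 labels have been skipped so far.
Adding those back, label number 140259 + 140 = 140399 at 30 labels/s is 4679 s + 29 f = 1 h 17 min 59 s frame 29, i.e. 01:17:59;29.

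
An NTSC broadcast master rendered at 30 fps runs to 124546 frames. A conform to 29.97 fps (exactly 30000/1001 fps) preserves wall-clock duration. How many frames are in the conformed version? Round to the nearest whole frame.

Frames at target rate = 124546 × (30000/1001) / (30) = 124546000/1001 ≈ 124421.578.
Nearest whole frame: 124422.

124422 frames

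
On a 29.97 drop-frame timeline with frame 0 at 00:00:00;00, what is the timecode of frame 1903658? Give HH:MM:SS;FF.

17:38:38;24

Ten DF minutes hold 17982 frames, so frame 1903658 lies in block 105 (frames 1888110–1906091) with 15548 frames into that block.
The block's first minute is 1800 frames and the rest 1798 each; 15548 frames reaches minute 8, so 105 × 18 + 8 × 2 = 1906 labels have been skipped so far.
Adding those back, label number 1903658 + 1906 = 1905564 at 30 labels/s is 63518 s + 24 f = 17 h 38 min 38 s frame 24, i.e. 17:38:38;24.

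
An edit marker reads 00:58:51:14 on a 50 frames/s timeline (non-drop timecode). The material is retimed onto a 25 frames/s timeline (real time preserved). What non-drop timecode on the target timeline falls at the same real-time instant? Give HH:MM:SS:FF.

Source frame index: (0×3600 + 58×60 + 51) × 50 + 14 = 176564.
Real time: 176564 / (50) = 88282/25 s.
Target frame: (88282/25) × (25) = 88282.
At 25 labels/s: frame 88282 → 00:58:51:07.

00:58:51:07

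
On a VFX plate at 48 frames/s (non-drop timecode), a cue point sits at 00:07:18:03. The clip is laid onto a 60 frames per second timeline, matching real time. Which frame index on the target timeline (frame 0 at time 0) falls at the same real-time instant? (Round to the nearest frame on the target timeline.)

frame 26284

Source frame index: (0×3600 + 7×60 + 18) × 48 + 3 = 21027.
Real time: 21027 / (48) = 7009/16 s.
Target frame: (7009/16) × (60) = 105135/4 ≈ 26283.750 → 26284.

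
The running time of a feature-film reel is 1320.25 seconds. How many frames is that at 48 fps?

Frames = 1320.25 × 48 = 63372.

63372 frames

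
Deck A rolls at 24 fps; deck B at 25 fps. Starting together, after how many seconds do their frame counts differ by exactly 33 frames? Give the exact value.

33 seconds

The gap grows by |25 − 24| = 1 frame per second.
Time for a 33-frame gap: 33 ÷ (1) = 33 s.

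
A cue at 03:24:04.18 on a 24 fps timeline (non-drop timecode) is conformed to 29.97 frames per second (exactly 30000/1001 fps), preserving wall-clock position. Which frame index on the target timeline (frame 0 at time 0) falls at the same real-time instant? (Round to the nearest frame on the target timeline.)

frame 366976

Source frame index: (3×3600 + 24×60 + 4) × 24 + 18 = 293874.
Real time: 293874 / (24) = 48979/4 s.
Target frame: (48979/4) × (30000/1001) = 52477500/143 ≈ 366975.524 → 366976.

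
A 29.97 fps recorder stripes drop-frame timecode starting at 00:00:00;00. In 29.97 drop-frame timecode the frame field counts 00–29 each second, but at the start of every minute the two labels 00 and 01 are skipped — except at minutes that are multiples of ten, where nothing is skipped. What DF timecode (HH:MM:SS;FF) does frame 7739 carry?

00:04:18;07

Each 10-minute DF block holds 10 × 60 × 30 − 9 × 2 = 17982 frames. 7739 ÷ 17982 → 0 full blocks, remainder 7739.
Within the partial block the first minute is 1800 frames and each further minute 1798, so 4 further minute boundaries passed. Total skipped labels = 18 × 0 + 2 × 4 = 8.
Non-drop label index = 7739 + 8 = 7747; at 30 labels/s that is 00:04:18:07, i.e. DF 00:04:18;07.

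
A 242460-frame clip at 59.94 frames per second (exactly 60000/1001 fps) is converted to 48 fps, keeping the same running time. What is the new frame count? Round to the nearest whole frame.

Frames at target rate = 242460 × (48) / (60000/1001) = 24270246/125 ≈ 194161.968.
Nearest whole frame: 194162.

194162 frames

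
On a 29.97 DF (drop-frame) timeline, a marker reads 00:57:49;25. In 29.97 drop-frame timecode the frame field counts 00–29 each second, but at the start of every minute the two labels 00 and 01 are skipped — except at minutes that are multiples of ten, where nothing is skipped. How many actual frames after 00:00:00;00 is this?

As if non-drop at 30 labels/s: (0 × 3600 + 57 × 60 + 49) × 30 + 25 = 104095.
Minute boundaries passed: 57; those not divisible by 10: 57 − 5 = 52; dropped labels = 2 × 52 = 104.
Actual frame index = 104095 − 104 = 103991.

103991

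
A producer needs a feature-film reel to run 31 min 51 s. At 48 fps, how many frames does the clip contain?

91728 frames

31 min 51 s = 1911 s.
Frames = 1911 × 48 = 91728.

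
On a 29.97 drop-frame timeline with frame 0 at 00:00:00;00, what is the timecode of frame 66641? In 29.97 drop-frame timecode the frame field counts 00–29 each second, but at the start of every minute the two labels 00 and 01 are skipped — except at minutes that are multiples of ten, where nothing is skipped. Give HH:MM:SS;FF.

Ten DF minutes hold 17982 frames, so frame 66641 lies in block 3 (frames 53946–71927) with 12695 frames into that block.
The block's first minute is 1800 frames and the rest 1798 each; 12695 frames reaches minute 7, so 3 × 18 + 7 × 2 = 68 labels have been skipped so far.
Adding those back, label number 66641 + 68 = 66709 at 30 labels/s is 2223 s + 19 f = 0 h 37 min 3 s frame 19, i.e. 00:37:03;19.

00:37:03;19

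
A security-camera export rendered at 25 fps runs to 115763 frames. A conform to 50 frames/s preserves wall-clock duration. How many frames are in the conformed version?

231526 frames

Frames at target rate = 115763 × (50) / (25) = 231526.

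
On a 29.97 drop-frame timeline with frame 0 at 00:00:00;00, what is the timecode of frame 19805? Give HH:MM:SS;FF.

Ten DF minutes hold 17982 frames, so frame 19805 lies in block 1 (frames 17982–35963) with 1823 frames into that block.
The block's first minute is 1800 frames and the rest 1798 each; 1823 frames reaches minute 1, so 1 × 18 + 1 × 2 = 20 labels have been skipped so far.
Adding those back, label number 19805 + 20 = 19825 at 30 labels/s is 660 s + 25 f = 0 h 11 min 0 s frame 25, i.e. 00:11:00;25.

00:11:00;25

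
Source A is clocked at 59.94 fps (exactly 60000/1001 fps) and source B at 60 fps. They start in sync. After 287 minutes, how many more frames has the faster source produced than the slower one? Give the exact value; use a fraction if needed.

147600/143 frames

287 min = 17220 s.
A emits 60000/1001 × 17220 = 147600000/143 frames; B emits 60 × 17220 = 1033200.
Difference = 147600/143 frames (≈ 1032.1678); B is ahead of A.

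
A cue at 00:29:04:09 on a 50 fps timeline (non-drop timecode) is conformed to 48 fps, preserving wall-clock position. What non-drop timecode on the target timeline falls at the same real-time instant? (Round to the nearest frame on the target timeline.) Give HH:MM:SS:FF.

00:29:04:09

Source frame index: (0×3600 + 29×60 + 4) × 50 + 9 = 87209.
Real time: 87209 / (50) = 87209/50 s.
Target frame: (87209/50) × (48) = 2093016/25 ≈ 83720.640 → 83721.
At 48 labels/s: frame 83721 → 00:29:04:09.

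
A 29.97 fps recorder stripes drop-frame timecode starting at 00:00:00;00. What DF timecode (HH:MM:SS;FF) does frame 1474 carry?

00:00:49;04

Ten DF minutes hold 17982 frames, so frame 1474 lies in block 0 (frames 0–17981) with 1474 frames into that block.
The block's first minute is 1800 frames and the rest 1798 each; 1474 frames reaches minute 0, so 0 × 18 + 0 × 2 = 0 labels have been skipped so far.
Adding those back, label number 1474 + 0 = 1474 at 30 labels/s is 49 s + 4 f = 0 h 0 min 49 s frame 4, i.e. 00:00:49;04.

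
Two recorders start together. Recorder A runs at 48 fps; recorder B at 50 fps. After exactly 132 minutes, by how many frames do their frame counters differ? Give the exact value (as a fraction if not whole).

132 min = 7920 s.
A emits 48 × 7920 = 380160 frames; B emits 50 × 7920 = 396000.
Difference = 15840 frames; B is ahead of A.

15840 frames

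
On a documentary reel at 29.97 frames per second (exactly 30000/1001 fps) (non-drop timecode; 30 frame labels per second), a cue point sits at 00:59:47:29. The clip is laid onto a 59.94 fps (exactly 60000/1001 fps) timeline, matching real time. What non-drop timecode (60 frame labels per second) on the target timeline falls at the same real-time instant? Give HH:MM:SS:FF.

Source frame index: (0×3600 + 59×60 + 47) × 30 + 29 = 107639.
Real time: 107639 / (30000/1001) = 107746639/30000 s.
Target frame: (107746639/30000) × (60000/1001) = 215278.
At 60 labels/s: frame 215278 → 00:59:47:58.

00:59:47:58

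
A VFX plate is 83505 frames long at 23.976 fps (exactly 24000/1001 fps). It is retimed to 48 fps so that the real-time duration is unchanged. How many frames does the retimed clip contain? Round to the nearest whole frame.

Frames at target rate = 83505 × (48) / (24000/1001) = 16717701/100 ≈ 167177.010.
Nearest whole frame: 167177.

167177 frames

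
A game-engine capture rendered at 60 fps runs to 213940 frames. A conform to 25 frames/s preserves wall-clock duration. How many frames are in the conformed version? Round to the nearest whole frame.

Frames at target rate = 213940 × (25) / (60) = 267425/3 ≈ 89141.667.
Nearest whole frame: 89142.

89142 frames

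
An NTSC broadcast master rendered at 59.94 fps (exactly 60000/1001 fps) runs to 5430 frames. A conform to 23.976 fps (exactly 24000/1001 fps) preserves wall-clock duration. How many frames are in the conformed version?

2172 frames

Target frames = source frames × (target rate / source rate) = 5430 × (24000/1001)/(60000/1001) = 5430 × 2/5 = 2172.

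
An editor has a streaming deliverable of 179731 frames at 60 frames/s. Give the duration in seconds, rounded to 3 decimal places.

Running time = 179731 × 1/60 = 179731/60 s ≈ 2995.517 s.

2995.517 seconds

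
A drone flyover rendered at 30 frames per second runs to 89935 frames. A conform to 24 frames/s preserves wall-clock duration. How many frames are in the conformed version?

Target frames = source frames × (target rate / source rate) = 89935 × (24)/(30) = 89935 × 4/5 = 71948.

71948 frames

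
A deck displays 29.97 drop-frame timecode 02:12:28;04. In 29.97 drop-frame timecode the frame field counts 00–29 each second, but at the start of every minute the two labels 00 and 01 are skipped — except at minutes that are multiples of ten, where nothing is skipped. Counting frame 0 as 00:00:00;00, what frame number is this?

Complete 10-minute blocks: 13, each 17982 frames → 233766.
Remaining 2 whole minutes in the current block: 1800 + 1 × 1798 = 3598 frames.
Within the current minute: 28 × 30 + 4 − 2 = 842 (labels ;00/;01 skipped at this minute). Total = 233766 + 3598 + 842 = 238206.

238206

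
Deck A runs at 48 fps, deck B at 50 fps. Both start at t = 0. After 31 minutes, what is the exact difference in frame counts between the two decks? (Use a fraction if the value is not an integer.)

3720 frames

31 min = 1860 s.
A emits 48 × 1860 = 89280 frames; B emits 50 × 1860 = 93000.
Difference = 3720 frames; B is ahead of A.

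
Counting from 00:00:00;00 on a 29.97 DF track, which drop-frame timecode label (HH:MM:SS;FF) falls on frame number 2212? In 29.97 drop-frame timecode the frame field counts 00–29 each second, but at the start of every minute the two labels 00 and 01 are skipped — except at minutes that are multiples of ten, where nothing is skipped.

00:01:13;24

Ten DF minutes hold 17982 frames, so frame 2212 lies in block 0 (frames 0–17981) with 2212 frames into that block.
The block's first minute is 1800 frames and the rest 1798 each; 2212 frames reaches minute 1, so 0 × 18 + 1 × 2 = 2 labels have been skipped so far.
Adding those back, label number 2212 + 2 = 2214 at 30 labels/s is 73 s + 24 f = 0 h 1 min 13 s frame 24, i.e. 00:01:13;24.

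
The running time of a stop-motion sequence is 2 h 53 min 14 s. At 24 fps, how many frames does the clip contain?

249456 frames

2 h 53 min 14 s = 10394 s.
Frames = 10394 × 24 = 249456.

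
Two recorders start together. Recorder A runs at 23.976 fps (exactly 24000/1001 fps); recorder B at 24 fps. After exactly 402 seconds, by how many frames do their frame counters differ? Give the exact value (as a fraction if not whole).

9648/1001 frames

A emits 24000/1001 × 402 = 9648000/1001 frames; B emits 24 × 402 = 9648.
Difference = 9648/1001 frames (≈ 9.6384); B is ahead of A.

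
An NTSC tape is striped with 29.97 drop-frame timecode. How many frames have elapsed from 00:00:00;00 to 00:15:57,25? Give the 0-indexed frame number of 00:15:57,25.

28707

Complete 10-minute blocks: 1, each 17982 frames → 17982.
Remaining 5 whole minutes in the current block: 1800 + 4 × 1798 = 8992 frames.
Within the current minute: 57 × 30 + 25 − 2 = 1733 (labels ;00/;01 skipped at this minute). Total = 17982 + 8992 + 1733 = 28707.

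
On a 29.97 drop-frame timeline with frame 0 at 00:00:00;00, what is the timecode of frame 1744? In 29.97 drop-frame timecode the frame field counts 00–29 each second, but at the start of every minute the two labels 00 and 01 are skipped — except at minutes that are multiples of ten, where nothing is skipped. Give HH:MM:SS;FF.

Ten DF minutes hold 17982 frames, so frame 1744 lies in block 0 (frames 0–17981) with 1744 frames into that block.
The block's first minute is 1800 frames and the rest 1798 each; 1744 frames reaches minute 0, so 0 × 18 + 0 × 2 = 0 labels have been skipped so far.
Adding those back, label number 1744 + 0 = 1744 at 30 labels/s is 58 s + 4 f = 0 h 0 min 58 s frame 4, i.e. 00:00:58;04.

00:00:58;04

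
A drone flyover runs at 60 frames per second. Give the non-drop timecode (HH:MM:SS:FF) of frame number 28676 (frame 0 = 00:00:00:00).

28676 ÷ 60 = 477 full seconds, remainder 56 frames.
477 s = 0 h 7 min 57 s.
Timecode: 00:07:57:56.

00:07:57:56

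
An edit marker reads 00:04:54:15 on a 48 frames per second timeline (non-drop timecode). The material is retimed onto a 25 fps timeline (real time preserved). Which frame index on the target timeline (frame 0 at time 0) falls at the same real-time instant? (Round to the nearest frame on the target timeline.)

Source frame index: (0×3600 + 4×60 + 54) × 48 + 15 = 14127.
Real time: 14127 / (48) = 4709/16 s.
Target frame: (4709/16) × (25) = 117725/16 ≈ 7357.812 → 7358.

frame 7358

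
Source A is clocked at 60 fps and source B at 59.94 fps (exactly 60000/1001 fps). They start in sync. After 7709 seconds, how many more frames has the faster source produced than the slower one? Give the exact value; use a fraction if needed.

A emits 60 × 7709 = 462540 frames; B emits 60000/1001 × 7709 = 35580000/77.
Difference = 35580/77 frames (≈ 462.0779); B is behind A.

35580/77 frames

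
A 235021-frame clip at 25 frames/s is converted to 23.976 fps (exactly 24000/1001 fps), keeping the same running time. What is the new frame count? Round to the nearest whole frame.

225395 frames

Frames at target rate = 235021 × (24000/1001) / (25) = 225620160/1001 ≈ 225394.765.
Nearest whole frame: 225395.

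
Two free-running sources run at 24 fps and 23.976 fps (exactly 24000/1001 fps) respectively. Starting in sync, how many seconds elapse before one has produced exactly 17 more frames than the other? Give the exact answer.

17017/24 seconds

The gap grows by |24000/1001 − 24| = 24/1001 frames per second.
Time for a 17-frame gap: 17 ÷ (24/1001) = 17017/24 s.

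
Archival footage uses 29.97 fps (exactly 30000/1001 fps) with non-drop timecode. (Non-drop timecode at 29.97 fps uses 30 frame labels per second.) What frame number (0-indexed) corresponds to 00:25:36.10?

46090

Total seconds to the label: (0 × 3600 + 25 × 60 + 36) = 1536.
Frame index = 1536 × 30 + 10 = 46090.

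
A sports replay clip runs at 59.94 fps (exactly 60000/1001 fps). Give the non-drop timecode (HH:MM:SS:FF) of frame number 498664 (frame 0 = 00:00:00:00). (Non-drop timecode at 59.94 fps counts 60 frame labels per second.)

498664 ÷ 60 = 8311 full seconds, remainder 4 frames.
8311 s = 2 h 18 min 31 s.
Timecode: 02:18:31:04.

02:18:31:04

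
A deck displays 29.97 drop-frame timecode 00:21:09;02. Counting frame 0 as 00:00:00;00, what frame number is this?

38034

As if non-drop at 30 labels/s: (0 × 3600 + 21 × 60 + 9) × 30 + 2 = 38072.
Minute boundaries passed: 21; those not divisible by 10: 21 − 2 = 19; dropped labels = 2 × 19 = 38.
Actual frame index = 38072 − 38 = 38034.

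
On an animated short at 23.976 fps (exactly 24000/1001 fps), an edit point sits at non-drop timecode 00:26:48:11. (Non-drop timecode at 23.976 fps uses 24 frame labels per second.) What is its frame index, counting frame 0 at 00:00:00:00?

Total seconds to the label: (0 × 3600 + 26 × 60 + 48) = 1608.
Frame index = 1608 × 24 + 11 = 38603.

38603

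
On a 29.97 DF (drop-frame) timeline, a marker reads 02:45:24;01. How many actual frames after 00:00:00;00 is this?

297423

As if non-drop at 30 labels/s: (2 × 3600 + 45 × 60 + 24) × 30 + 1 = 297721.
Minute boundaries passed: 165; those not divisible by 10: 165 − 16 = 149; dropped labels = 2 × 149 = 298.
Actual frame index = 297721 − 298 = 297423.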